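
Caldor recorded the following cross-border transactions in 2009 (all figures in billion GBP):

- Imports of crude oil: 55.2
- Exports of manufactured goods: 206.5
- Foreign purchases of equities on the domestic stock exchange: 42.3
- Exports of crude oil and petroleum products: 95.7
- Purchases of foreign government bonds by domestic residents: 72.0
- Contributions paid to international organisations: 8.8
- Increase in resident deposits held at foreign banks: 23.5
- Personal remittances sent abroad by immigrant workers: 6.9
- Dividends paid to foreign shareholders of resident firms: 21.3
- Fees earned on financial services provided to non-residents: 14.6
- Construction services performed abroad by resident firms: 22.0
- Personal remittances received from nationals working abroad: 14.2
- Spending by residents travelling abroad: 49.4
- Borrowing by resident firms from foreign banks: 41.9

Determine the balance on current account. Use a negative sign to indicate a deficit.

211.4

Goods: 95.7 + 206.5 - 55.2 = 247.0
Services: -49.4 + 22.0 + 14.6 = -12.8
Primary income: -21.3
Secondary income: -6.9 - 8.8 + 14.2 = -1.5
Current account = 247.0 + (-12.8) + (-21.3) + (-1.5) = 211.4
(Excluded from the current account — financial account: foreign purchases of equities on the domestic stock exchange 42.3, purchases of foreign government bonds by domestic residents 72.0, increase in resident deposits held at foreign banks 23.5, borrowing by resident firms from foreign banks 41.9.)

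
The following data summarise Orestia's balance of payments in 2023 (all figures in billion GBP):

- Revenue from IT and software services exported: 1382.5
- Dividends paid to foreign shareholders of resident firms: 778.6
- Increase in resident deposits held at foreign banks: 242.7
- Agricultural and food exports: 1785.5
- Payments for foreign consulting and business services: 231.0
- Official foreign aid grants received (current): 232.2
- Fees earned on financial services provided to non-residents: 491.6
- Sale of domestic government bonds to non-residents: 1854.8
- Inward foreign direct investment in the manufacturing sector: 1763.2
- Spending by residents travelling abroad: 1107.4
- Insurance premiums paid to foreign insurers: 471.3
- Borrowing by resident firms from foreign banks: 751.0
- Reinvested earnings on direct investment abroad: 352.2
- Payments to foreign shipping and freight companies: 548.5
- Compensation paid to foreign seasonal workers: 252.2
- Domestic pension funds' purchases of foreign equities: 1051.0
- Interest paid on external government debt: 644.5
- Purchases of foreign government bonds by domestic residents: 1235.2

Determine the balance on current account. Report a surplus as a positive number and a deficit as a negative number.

210.5

Goods: 1785.5
Services: -1107.4 - 471.3 - 231.0 + 491.6 + 1382.5 - 548.5 = -484.1
Primary income: -644.5 + 352.2 - 778.6 - 252.2 = -1323.1
Secondary income: 232.2
Current account = 1785.5 + (-484.1) + (-1323.1) + 232.2 = 210.5
(Excluded from the current account — financial account: increase in resident deposits held at foreign banks 242.7, sale of domestic government bonds to non-residents 1854.8, inward foreign direct investment in the manufacturing sector 1763.2, borrowing by resident firms from foreign banks 751.0, domestic pension funds' purchases of foreign equities 1051.0, purchases of foreign government bonds by domestic residents 1235.2.)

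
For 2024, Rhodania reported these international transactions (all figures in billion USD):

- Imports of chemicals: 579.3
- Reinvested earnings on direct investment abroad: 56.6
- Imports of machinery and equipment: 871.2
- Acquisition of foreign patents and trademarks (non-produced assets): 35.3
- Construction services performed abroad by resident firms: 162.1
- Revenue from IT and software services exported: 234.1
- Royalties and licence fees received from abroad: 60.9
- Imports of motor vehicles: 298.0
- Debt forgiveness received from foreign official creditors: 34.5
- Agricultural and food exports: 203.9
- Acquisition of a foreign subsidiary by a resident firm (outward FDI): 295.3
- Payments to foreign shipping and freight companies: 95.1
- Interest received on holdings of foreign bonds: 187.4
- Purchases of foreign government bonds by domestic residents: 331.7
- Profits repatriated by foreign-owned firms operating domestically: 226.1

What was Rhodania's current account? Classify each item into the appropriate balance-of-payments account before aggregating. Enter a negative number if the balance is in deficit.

-1164.7

Goods: 203.9 - 579.3 - 871.2 - 298.0 = -1544.6
Services: -95.1 + 234.1 + 162.1 + 60.9 = 362.0
Primary income: 187.4 - 226.1 + 56.6 = 17.9
Current account = (-1544.6) + 362.0 + 17.9 = -1164.7
(Excluded from the current account — capital account: acquisition of foreign patents and trademarks (non-produced assets) 35.3, debt forgiveness received from foreign official creditors 34.5; financial account: acquisition of a foreign subsidiary by a resident firm (outward FDI) 295.3, purchases of foreign government bonds by domestic residents 331.7.)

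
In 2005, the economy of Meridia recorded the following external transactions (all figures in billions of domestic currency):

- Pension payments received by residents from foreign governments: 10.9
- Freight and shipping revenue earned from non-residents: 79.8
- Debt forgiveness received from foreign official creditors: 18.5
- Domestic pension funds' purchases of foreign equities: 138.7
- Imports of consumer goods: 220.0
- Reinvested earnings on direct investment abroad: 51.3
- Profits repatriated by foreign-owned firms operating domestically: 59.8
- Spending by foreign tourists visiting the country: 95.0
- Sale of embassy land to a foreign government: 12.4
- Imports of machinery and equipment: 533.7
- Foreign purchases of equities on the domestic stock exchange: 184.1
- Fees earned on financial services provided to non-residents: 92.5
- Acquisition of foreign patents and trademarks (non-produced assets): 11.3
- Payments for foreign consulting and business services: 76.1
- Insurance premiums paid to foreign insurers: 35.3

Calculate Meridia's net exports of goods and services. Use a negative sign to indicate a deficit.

-597.8

Goods: -220.0 - 533.7 = -753.7
Services: 92.5 + 79.8 - 76.1 + 95.0 - 35.3 = 155.9
Trade balance = -753.7 + 155.9 = -597.8
(Excluded from the trade balance — secondary income: pension payments received by residents from foreign governments 10.9; capital account: debt forgiveness received from foreign official creditors 18.5, sale of embassy land to a foreign government 12.4, acquisition of foreign patents and trademarks (non-produced assets) 11.3; financial account: domestic pension funds' purchases of foreign equities 138.7, foreign purchases of equities on the domestic stock exchange 184.1; primary income: reinvested earnings on direct investment abroad 51.3, profits repatriated by foreign-owned firms operating domestically 59.8.)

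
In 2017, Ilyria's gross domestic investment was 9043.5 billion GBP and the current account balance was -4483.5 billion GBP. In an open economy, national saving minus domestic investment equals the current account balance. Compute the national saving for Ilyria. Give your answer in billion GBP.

S = I + CA = 9043.5 + (-4483.5) = 4560.0

4560.0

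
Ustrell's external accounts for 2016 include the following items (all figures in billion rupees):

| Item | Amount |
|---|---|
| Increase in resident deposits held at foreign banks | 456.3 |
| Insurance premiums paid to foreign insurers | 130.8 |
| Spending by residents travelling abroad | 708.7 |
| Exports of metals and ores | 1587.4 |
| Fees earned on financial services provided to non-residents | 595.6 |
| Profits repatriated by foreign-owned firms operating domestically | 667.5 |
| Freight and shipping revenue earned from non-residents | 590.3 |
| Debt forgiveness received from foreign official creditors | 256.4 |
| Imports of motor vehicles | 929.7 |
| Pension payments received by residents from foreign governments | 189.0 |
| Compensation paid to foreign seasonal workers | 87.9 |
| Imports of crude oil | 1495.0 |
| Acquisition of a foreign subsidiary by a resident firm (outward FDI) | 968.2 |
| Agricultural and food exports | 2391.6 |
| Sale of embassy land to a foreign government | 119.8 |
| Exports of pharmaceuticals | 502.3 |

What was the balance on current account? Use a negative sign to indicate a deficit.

Goods: 2391.6 - 1495.0 - 929.7 + 502.3 + 1587.4 = 2056.6
Services: -130.8 - 708.7 + 595.6 + 590.3 = 346.4
Primary income: -667.5 - 87.9 = -755.4
Secondary income: 189.0
Current account = 2056.6 + 346.4 + (-755.4) + 189.0 = 1836.6
(Excluded from the current account — financial account: increase in resident deposits held at foreign banks 456.3, acquisition of a foreign subsidiary by a resident firm (outward FDI) 968.2; capital account: debt forgiveness received from foreign official creditors 256.4, sale of embassy land to a foreign government 119.8.)

1836.6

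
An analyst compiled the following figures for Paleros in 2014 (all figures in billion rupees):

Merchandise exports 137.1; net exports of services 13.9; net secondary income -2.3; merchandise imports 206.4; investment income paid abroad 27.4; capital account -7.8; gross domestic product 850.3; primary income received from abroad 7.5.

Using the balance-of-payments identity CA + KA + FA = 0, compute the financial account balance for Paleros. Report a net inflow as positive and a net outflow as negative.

85.4

Goods balance = 137.1 - 206.4 = -69.3
Services balance = 13.9
Trade balance (goods + services) = -69.3 + 13.9 = -55.4
Net primary income = 7.5 - 27.4 = -19.9
Net secondary income = -2.3
Current account = -55.4 + (-19.9) + (-2.3) = -77.6
Financial account = -(-77.6 + (-7.8)) = 85.4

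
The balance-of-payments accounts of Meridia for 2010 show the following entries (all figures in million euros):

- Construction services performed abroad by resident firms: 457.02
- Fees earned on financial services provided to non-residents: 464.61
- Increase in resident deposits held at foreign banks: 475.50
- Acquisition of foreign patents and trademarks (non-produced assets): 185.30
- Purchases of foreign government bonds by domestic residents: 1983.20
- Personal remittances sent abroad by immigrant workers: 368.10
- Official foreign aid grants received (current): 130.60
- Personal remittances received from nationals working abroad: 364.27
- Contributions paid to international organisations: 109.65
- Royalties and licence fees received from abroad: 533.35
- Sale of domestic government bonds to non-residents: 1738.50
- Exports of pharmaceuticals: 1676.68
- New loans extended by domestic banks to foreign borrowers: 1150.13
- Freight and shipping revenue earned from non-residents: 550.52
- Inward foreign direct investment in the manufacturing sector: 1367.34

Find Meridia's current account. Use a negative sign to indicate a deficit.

Goods: 1676.68
Services: 464.61 + 457.02 + 550.52 + 533.35 = 2005.50
Secondary income: -368.10 + 130.60 - 109.65 + 364.27 = 17.12
Current account = 1676.68 + 2005.50 + 17.12 = 3699.30
(Excluded from the current account — financial account: increase in resident deposits held at foreign banks 475.50, purchases of foreign government bonds by domestic residents 1983.20, sale of domestic government bonds to non-residents 1738.50, new loans extended by domestic banks to foreign borrowers 1150.13, inward foreign direct investment in the manufacturing sector 1367.34; capital account: acquisition of foreign patents and trademarks (non-produced assets) 185.30.)

3699.30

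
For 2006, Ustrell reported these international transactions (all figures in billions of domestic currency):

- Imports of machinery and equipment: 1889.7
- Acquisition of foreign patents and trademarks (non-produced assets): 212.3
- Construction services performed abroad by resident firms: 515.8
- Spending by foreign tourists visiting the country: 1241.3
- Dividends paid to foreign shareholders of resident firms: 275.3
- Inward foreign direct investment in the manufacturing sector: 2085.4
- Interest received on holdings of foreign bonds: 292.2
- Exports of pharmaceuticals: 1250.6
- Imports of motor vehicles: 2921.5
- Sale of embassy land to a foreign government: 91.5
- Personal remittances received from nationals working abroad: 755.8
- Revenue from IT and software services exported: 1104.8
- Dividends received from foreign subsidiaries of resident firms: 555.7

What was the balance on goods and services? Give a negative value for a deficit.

Goods: 1250.6 - 2921.5 - 1889.7 = -3560.6
Services: 1104.8 + 1241.3 + 515.8 = 2861.9
Trade balance = -3560.6 + 2861.9 = -698.7
(Excluded from the trade balance — capital account: acquisition of foreign patents and trademarks (non-produced assets) 212.3, sale of embassy land to a foreign government 91.5; primary income: dividends paid to foreign shareholders of resident firms 275.3, interest received on holdings of foreign bonds 292.2, dividends received from foreign subsidiaries of resident firms 555.7; financial account: inward foreign direct investment in the manufacturing sector 2085.4; secondary income: personal remittances received from nationals working abroad 755.8.)

-698.7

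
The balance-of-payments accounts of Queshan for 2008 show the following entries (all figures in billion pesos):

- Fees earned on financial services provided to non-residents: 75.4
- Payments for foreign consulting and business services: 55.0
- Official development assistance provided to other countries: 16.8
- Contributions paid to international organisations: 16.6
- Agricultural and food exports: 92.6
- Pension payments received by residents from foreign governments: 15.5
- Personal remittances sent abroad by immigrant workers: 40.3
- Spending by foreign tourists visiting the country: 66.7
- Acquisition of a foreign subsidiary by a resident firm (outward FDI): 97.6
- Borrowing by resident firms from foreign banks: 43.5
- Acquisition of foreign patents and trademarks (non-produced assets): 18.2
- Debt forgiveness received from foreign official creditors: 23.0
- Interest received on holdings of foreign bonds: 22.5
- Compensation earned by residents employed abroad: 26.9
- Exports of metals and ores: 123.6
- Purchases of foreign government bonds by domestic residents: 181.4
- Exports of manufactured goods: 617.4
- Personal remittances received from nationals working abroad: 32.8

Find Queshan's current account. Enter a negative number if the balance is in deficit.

Goods: 123.6 + 617.4 + 92.6 = 833.6
Services: 66.7 - 55.0 + 75.4 = 87.1
Primary income: 26.9 + 22.5 = 49.4
Secondary income: -16.8 + 32.8 - 40.3 + 15.5 - 16.6 = -25.4
Current account = 833.6 + 87.1 + 49.4 + (-25.4) = 944.7
(Excluded from the current account — financial account: acquisition of a foreign subsidiary by a resident firm (outward FDI) 97.6, borrowing by resident firms from foreign banks 43.5, purchases of foreign government bonds by domestic residents 181.4; capital account: acquisition of foreign patents and trademarks (non-produced assets) 18.2, debt forgiveness received from foreign official creditors 23.0.)

944.7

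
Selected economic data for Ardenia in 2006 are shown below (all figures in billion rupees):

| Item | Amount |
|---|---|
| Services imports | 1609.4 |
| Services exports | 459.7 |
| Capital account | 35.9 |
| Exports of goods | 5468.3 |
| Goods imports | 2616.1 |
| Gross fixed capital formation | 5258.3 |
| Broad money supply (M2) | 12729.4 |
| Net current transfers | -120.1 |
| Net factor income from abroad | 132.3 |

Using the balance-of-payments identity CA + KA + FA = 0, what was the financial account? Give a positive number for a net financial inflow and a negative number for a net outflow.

Goods balance = 5468.3 - 2616.1 = 2852.2
Services balance = 459.7 - 1609.4 = -1149.7
Trade balance (goods + services) = 2852.2 + (-1149.7) = 1702.5
Net primary income = 132.3
Net secondary income = -120.1
Current account = 1702.5 + 132.3 + (-120.1) = 1714.7
Financial account = -(1714.7 + 35.9) = -1750.6

-1750.6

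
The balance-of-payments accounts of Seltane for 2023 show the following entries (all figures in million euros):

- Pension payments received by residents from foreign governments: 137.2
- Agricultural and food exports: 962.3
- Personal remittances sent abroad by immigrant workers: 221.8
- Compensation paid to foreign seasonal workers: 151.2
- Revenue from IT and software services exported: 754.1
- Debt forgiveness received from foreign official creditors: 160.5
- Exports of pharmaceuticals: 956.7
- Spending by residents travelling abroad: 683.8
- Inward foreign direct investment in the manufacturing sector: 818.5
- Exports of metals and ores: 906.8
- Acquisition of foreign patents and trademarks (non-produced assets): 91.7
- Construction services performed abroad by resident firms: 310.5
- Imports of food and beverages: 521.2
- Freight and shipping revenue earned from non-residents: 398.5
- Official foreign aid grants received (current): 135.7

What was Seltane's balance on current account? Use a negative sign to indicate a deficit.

2983.8

Goods: 962.3 + 906.8 + 956.7 - 521.2 = 2304.6
Services: 398.5 - 683.8 + 310.5 + 754.1 = 779.3
Primary income: -151.2
Secondary income: 135.7 + 137.2 - 221.8 = 51.1
Current account = 2304.6 + 779.3 + (-151.2) + 51.1 = 2983.8
(Excluded from the current account — capital account: debt forgiveness received from foreign official creditors 160.5, acquisition of foreign patents and trademarks (non-produced assets) 91.7; financial account: inward foreign direct investment in the manufacturing sector 818.5.)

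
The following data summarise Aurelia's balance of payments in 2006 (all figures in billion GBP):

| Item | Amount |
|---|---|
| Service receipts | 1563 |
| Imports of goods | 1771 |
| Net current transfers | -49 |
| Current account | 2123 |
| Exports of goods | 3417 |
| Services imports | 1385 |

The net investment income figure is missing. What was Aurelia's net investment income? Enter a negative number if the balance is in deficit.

348

Current account = goods balance + services balance + net primary income + net secondary income
Sum of the known components = 1775
Net investment income = CA - (known components) = 2123 - 1775 = 348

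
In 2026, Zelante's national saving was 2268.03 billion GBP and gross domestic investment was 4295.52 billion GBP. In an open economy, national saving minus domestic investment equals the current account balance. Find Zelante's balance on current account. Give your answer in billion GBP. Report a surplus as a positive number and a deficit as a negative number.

S - I = CA (net lending to the rest of the world).
CA = S - I = 2268.03 - 4295.52 = -2027.49

-2027.49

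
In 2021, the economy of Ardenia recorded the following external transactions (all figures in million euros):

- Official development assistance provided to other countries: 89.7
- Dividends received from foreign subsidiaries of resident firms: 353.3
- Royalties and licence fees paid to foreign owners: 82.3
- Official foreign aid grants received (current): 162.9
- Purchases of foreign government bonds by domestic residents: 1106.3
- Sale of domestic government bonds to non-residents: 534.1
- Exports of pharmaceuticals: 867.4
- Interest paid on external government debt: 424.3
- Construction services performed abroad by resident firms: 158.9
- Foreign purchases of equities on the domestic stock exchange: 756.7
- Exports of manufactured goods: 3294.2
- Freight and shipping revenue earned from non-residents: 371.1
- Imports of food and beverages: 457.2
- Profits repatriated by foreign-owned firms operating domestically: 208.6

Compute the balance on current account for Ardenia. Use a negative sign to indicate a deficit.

3945.7

Goods: -457.2 + 3294.2 + 867.4 = 3704.4
Services: -82.3 + 371.1 + 158.9 = 447.7
Primary income: -208.6 - 424.3 + 353.3 = -279.6
Secondary income: -89.7 + 162.9 = 73.2
Current account = 3704.4 + 447.7 + (-279.6) + 73.2 = 3945.7
(Excluded from the current account — financial account: purchases of foreign government bonds by domestic residents 1106.3, sale of domestic government bonds to non-residents 534.1, foreign purchases of equities on the domestic stock exchange 756.7.)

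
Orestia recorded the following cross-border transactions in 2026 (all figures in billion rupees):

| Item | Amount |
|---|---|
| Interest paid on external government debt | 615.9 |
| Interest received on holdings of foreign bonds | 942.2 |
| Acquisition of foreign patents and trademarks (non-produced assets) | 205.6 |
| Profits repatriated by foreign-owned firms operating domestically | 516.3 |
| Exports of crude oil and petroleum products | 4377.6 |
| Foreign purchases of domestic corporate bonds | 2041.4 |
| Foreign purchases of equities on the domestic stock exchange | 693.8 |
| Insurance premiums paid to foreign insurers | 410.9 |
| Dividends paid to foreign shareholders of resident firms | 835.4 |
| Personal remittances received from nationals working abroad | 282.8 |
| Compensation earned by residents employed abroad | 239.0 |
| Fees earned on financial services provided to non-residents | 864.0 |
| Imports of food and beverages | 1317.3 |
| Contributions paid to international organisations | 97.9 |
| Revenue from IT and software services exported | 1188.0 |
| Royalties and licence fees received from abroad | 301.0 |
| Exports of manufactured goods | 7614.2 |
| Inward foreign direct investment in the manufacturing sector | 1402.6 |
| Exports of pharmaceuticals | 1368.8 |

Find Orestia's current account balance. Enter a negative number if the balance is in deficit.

13383.9

Goods: -1317.3 + 1368.8 + 7614.2 + 4377.6 = 12043.3
Services: 301.0 + 1188.0 + 864.0 - 410.9 = 1942.1
Primary income: -615.9 - 835.4 - 516.3 + 239.0 + 942.2 = -786.4
Secondary income: -97.9 + 282.8 = 184.9
Current account = 12043.3 + 1942.1 + (-786.4) + 184.9 = 13383.9
(Excluded from the current account — capital account: acquisition of foreign patents and trademarks (non-produced assets) 205.6; financial account: foreign purchases of domestic corporate bonds 2041.4, foreign purchases of equities on the domestic stock exchange 693.8, inward foreign direct investment in the manufacturing sector 1402.6.)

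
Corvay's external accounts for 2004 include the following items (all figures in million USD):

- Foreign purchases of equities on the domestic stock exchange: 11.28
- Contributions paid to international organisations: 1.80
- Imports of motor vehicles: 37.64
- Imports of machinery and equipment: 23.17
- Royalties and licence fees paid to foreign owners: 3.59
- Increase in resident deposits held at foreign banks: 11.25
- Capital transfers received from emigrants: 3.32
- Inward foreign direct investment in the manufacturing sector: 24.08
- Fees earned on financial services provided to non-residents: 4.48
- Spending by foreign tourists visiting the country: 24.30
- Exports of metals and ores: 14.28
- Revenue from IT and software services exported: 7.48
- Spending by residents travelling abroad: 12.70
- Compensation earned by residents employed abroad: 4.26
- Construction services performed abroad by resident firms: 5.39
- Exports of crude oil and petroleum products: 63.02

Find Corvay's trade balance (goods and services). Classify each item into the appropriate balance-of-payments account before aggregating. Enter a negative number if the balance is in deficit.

Goods: 14.28 - 37.64 + 63.02 - 23.17 = 16.49
Services: 24.30 + 7.48 + 4.48 - 12.70 + 5.39 - 3.59 = 25.36
Trade balance = 16.49 + 25.36 = 41.85
(Excluded from the trade balance — financial account: foreign purchases of equities on the domestic stock exchange 11.28, increase in resident deposits held at foreign banks 11.25, inward foreign direct investment in the manufacturing sector 24.08; secondary income: contributions paid to international organisations 1.80; capital account: capital transfers received from emigrants 3.32; primary income: compensation earned by residents employed abroad 4.26.)

41.85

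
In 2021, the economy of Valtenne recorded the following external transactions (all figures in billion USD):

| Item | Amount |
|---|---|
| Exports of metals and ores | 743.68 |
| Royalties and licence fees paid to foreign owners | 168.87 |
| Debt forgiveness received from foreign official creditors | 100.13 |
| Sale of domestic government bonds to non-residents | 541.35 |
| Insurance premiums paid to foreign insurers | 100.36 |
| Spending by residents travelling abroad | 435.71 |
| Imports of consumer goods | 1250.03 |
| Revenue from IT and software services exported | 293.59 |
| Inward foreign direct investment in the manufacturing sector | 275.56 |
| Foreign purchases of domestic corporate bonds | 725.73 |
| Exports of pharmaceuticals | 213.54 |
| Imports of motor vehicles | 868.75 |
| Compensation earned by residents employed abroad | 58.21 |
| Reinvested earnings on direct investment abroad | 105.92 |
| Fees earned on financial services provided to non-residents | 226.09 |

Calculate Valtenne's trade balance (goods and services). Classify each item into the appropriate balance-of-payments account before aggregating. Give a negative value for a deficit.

Goods: 213.54 - 868.75 + 743.68 - 1250.03 = -1161.56
Services: -100.36 + 293.59 - 168.87 + 226.09 - 435.71 = -185.26
Trade balance = -1161.56 + (-185.26) = -1346.82
(Excluded from the trade balance — capital account: debt forgiveness received from foreign official creditors 100.13; financial account: sale of domestic government bonds to non-residents 541.35, inward foreign direct investment in the manufacturing sector 275.56, foreign purchases of domestic corporate bonds 725.73; primary income: compensation earned by residents employed abroad 58.21, reinvested earnings on direct investment abroad 105.92.)

-1346.82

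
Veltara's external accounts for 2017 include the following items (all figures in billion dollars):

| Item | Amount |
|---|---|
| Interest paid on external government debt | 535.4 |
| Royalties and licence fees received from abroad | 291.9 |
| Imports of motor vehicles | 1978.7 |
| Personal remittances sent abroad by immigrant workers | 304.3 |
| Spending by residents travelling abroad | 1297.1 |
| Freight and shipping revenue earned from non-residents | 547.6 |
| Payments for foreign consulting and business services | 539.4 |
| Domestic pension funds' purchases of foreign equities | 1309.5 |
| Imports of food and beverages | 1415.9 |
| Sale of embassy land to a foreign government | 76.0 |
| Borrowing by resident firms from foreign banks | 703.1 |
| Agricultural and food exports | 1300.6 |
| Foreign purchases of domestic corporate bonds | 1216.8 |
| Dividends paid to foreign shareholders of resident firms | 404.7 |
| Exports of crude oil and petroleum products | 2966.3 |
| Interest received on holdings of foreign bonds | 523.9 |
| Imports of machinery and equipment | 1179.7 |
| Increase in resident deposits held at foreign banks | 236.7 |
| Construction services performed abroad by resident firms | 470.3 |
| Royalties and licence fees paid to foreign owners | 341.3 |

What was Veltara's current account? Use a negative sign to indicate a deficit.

Goods: 2966.3 + 1300.6 - 1179.7 - 1415.9 - 1978.7 = -307.4
Services: 470.3 + 291.9 + 547.6 - 1297.1 - 341.3 - 539.4 = -868.0
Primary income: -404.7 - 535.4 + 523.9 = -416.2
Secondary income: -304.3
Current account = (-307.4) + (-868.0) + (-416.2) + (-304.3) = -1895.9
(Excluded from the current account — financial account: domestic pension funds' purchases of foreign equities 1309.5, borrowing by resident firms from foreign banks 703.1, foreign purchases of domestic corporate bonds 1216.8, increase in resident deposits held at foreign banks 236.7; capital account: sale of embassy land to a foreign government 76.0.)

-1895.9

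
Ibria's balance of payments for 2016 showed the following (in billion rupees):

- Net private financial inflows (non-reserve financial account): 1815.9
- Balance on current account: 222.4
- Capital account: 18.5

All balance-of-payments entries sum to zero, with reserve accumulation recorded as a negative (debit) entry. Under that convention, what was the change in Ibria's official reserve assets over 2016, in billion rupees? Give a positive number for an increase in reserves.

2056.8

Official reserve transactions balance = -(222.4 + 18.5 + 1815.9) = -2056.8
An accumulation of reserves is recorded as a debit (negative entry), so the change in the stock of reserves is the negative of that balance.
Change in official reserves = -(-2056.8) = 2056.8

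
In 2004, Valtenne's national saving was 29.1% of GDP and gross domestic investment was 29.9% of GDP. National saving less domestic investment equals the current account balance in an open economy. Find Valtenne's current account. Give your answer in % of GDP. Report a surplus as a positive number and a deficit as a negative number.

S - I = CA (net lending to the rest of the world).
CA = S - I = 29.1 - 29.9 = -0.8

-0.8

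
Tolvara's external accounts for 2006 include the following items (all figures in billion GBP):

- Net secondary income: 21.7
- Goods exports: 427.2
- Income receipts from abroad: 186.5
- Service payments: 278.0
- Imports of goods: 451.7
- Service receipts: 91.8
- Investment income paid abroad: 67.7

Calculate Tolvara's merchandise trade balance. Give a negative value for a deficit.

-24.5

Goods balance = 427.2 - 451.7 = -24.5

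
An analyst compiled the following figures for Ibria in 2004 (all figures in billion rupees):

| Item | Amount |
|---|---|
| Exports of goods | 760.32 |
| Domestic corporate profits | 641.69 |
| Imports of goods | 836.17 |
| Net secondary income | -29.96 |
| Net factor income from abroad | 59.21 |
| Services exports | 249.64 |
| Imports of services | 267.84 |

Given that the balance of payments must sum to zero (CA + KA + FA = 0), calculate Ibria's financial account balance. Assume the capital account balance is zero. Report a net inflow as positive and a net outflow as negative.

Goods balance = 760.32 - 836.17 = -75.85
Services balance = 249.64 - 267.84 = -18.20
Trade balance (goods + services) = -75.85 + (-18.20) = -94.05
Net primary income = 59.21
Net secondary income = -29.96
Current account = -94.05 + 59.21 + (-29.96) = -64.80
Financial account = -(-64.80) = 64.80

64.80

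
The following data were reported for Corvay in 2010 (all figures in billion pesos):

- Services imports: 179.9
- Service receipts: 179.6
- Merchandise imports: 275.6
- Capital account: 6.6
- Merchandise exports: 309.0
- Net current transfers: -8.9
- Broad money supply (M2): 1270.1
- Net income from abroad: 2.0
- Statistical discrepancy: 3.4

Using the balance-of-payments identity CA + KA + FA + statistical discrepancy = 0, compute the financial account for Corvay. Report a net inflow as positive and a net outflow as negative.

-36.2

Goods balance = 309.0 - 275.6 = 33.4
Services balance = 179.6 - 179.9 = -0.3
Trade balance (goods + services) = 33.4 + (-0.3) = 33.1
Net primary income = 2.0
Net secondary income = -8.9
Current account = 33.1 + 2.0 + (-8.9) = 26.2
Financial account = -(26.2 + 6.6 + 3.4) = -36.2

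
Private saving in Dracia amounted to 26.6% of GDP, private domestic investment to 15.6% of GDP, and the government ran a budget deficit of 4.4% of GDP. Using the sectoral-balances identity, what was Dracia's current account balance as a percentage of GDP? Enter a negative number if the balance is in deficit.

6.6

By the sectoral-balances identity, CA = (S_private - I) + (T - G).
Private balance = 26.6 - 15.6 = 11.0
Government balance (T - G) = -4.4
CA = 11.0 + (-4.4) = 6.6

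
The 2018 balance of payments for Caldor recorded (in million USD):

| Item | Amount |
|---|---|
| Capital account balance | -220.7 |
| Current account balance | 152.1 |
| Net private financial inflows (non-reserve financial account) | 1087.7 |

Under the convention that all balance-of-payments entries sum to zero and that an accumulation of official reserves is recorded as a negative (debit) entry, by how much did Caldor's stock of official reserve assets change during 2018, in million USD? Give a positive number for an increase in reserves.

Official reserve transactions balance = -(152.1 + (-220.7) + 1087.7) = -1019.1
An accumulation of reserves is recorded as a debit (negative entry), so the change in the stock of reserves is the negative of that balance.
Change in official reserves = -(-1019.1) = 1019.1

1019.1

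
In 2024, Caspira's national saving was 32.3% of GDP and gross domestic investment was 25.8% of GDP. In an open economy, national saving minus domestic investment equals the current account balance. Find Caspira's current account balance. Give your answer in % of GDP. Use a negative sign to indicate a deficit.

S - I = CA (net lending to the rest of the world).
CA = S - I = 32.3 - 25.8 = 6.5

6.5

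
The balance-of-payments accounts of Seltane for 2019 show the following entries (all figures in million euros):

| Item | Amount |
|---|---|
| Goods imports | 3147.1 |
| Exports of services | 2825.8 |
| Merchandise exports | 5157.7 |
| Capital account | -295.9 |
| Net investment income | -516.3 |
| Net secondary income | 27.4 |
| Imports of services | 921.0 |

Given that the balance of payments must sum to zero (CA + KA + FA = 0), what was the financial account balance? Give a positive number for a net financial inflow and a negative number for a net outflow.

Goods balance = 5157.7 - 3147.1 = 2010.6
Services balance = 2825.8 - 921.0 = 1904.8
Trade balance (goods + services) = 2010.6 + 1904.8 = 3915.4
Net primary income = -516.3
Net secondary income = 27.4
Current account = 3915.4 + (-516.3) + 27.4 = 3426.5
Financial account = -(3426.5 + (-295.9)) = -3130.6

-3130.6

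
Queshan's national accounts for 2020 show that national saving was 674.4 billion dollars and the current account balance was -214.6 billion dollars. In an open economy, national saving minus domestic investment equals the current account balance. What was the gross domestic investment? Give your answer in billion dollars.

889.0

I = S - CA = 674.4 - (-214.6) = 889.0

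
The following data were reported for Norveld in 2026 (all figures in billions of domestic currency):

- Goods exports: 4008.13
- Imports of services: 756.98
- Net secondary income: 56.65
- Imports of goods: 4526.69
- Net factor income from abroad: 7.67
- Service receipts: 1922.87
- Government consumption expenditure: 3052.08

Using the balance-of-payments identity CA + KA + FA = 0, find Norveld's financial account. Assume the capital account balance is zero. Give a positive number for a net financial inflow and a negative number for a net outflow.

-711.65

Goods balance = 4008.13 - 4526.69 = -518.56
Services balance = 1922.87 - 756.98 = 1165.89
Trade balance (goods + services) = -518.56 + 1165.89 = 647.33
Net primary income = 7.67
Net secondary income = 56.65
Current account = 647.33 + 7.67 + 56.65 = 711.65
Financial account = -(711.65) = -711.65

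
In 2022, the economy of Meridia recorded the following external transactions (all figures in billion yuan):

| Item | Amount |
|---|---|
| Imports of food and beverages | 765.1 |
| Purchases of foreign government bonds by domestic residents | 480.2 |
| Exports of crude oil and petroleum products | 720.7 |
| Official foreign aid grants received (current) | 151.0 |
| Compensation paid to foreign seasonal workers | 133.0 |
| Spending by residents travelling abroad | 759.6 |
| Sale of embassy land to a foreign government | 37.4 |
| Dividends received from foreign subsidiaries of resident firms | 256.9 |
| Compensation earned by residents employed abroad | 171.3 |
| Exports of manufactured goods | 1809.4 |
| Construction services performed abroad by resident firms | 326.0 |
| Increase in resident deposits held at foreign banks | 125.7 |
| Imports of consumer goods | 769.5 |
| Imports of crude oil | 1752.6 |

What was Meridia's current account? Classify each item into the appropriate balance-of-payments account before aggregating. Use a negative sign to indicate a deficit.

-744.5

Goods: -769.5 + 1809.4 - 765.1 - 1752.6 + 720.7 = -757.1
Services: -759.6 + 326.0 = -433.6
Primary income: 171.3 - 133.0 + 256.9 = 295.2
Secondary income: 151.0
Current account = (-757.1) + (-433.6) + 295.2 + 151.0 = -744.5
(Excluded from the current account — financial account: purchases of foreign government bonds by domestic residents 480.2, increase in resident deposits held at foreign banks 125.7; capital account: sale of embassy land to a foreign government 37.4.)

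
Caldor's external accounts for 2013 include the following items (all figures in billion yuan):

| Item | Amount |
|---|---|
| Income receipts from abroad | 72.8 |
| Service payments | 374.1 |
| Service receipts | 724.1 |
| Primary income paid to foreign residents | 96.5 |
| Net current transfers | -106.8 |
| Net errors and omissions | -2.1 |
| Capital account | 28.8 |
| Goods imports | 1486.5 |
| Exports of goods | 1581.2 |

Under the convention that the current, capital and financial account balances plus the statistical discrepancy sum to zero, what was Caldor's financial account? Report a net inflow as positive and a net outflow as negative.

Goods balance = 1581.2 - 1486.5 = 94.7
Services balance = 724.1 - 374.1 = 350.0
Trade balance (goods + services) = 94.7 + 350.0 = 444.7
Net primary income = 72.8 - 96.5 = -23.7
Net secondary income = -106.8
Current account = 444.7 + (-23.7) + (-106.8) = 314.2
Financial account = -(314.2 + 28.8 + (-2.1)) = -340.9

-340.9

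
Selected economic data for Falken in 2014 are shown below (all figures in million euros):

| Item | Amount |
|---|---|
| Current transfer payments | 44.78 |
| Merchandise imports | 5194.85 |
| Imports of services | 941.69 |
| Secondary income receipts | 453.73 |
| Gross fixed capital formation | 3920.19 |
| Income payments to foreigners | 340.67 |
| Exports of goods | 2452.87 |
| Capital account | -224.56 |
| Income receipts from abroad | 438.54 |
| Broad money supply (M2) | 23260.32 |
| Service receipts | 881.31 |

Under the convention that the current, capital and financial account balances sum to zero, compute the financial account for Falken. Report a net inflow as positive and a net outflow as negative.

Goods balance = 2452.87 - 5194.85 = -2741.98
Services balance = 881.31 - 941.69 = -60.38
Trade balance (goods + services) = -2741.98 + (-60.38) = -2802.36
Net primary income = 438.54 - 340.67 = 97.87
Net secondary income = 453.73 - 44.78 = 408.95
Current account = -2802.36 + 97.87 + 408.95 = -2295.54
Financial account = -(-2295.54 + (-224.56)) = 2520.10

2520.10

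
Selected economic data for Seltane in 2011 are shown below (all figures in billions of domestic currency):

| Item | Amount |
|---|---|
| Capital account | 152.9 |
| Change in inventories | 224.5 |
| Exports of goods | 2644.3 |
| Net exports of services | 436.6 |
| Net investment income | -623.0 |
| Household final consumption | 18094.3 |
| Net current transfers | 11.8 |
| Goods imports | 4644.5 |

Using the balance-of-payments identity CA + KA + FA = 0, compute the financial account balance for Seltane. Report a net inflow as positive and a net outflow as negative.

2021.9

Goods balance = 2644.3 - 4644.5 = -2000.2
Services balance = 436.6
Trade balance (goods + services) = -2000.2 + 436.6 = -1563.6
Net primary income = -623.0
Net secondary income = 11.8
Current account = -1563.6 + (-623.0) + 11.8 = -2174.8
Financial account = -(-2174.8 + 152.9) = 2021.9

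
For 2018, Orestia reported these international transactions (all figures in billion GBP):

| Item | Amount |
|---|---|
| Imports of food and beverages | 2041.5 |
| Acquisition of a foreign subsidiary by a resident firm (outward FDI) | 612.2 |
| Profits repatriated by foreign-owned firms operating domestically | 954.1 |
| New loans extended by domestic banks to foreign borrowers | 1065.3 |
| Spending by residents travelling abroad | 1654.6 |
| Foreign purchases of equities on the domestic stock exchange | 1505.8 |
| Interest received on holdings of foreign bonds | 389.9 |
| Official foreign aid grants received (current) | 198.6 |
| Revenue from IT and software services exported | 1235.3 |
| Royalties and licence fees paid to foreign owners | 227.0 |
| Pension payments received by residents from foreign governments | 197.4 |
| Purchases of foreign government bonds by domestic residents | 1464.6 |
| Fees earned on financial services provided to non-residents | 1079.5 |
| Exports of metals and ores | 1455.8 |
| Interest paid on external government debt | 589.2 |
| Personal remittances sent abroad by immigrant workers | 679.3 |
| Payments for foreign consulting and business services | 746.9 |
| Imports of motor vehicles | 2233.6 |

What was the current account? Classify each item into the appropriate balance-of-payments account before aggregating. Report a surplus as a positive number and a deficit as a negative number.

Goods: 1455.8 - 2041.5 - 2233.6 = -2819.3
Services: 1079.5 - 746.9 - 227.0 + 1235.3 - 1654.6 = -313.7
Primary income: 389.9 - 589.2 - 954.1 = -1153.4
Secondary income: -679.3 + 198.6 + 197.4 = -283.3
Current account = (-2819.3) + (-313.7) + (-1153.4) + (-283.3) = -4569.7
(Excluded from the current account — financial account: acquisition of a foreign subsidiary by a resident firm (outward FDI) 612.2, new loans extended by domestic banks to foreign borrowers 1065.3, foreign purchases of equities on the domestic stock exchange 1505.8, purchases of foreign government bonds by domestic residents 1464.6.)

-4569.7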